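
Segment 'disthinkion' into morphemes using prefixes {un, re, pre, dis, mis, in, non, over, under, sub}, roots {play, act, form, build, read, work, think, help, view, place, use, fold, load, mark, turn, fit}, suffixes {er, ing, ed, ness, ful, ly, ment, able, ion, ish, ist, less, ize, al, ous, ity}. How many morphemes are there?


Segmenting 'disthinkion' against the inventory:
  'dis' -> prefix (morpheme 1)
  'think' -> root (morpheme 2)
  'ion' -> suffix (morpheme 3)
Total morphemes: 3

3


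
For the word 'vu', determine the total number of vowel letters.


Scanning each character of 'vu':
  Position 1: 'v' -> consonant (running count: 0)
  Position 2: 'u' -> vowel (running count: 1)
Total vowels: 1

1


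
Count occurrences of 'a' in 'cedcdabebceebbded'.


Scanning 'cedcdabebceebbded' for 'a':
  Position 5: 'a' -> MATCH (count: 1)
Total occurrences of 'a': 1

1


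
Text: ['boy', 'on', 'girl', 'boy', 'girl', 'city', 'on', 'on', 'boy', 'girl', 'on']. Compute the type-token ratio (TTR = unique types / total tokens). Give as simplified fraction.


Tokens: 11
Unique types: ('boy', 'city', 'girl', 'on') = 4
TTR = 4/11
Already in lowest terms.

4/11


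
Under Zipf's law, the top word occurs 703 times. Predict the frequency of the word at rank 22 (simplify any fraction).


Zipf's law: freq(rank) = f1 / rank
f1 = 703, rank = 22
freq = 703 / 22
GCD(703, 22) = 1
Simplified: 703/22

703/22


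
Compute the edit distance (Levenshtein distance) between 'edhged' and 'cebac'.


Building DP table for s1='edhged' (len 6) and s2='cebac' (len 5):
       c  e  b  a  c
    0  1  2  3  4  5
  e 1  1  1  2  3  4
  d 2  2  2  2  3  4
  h 3  3  3  3  3  4
  g 4  4  4  4  4  4
  e 5  5  4  5  5  5
  d 6  6  5  5  6  6
Edit distance = dp[6][5] = 6

6


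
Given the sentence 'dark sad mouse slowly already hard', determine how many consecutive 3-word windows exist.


Word trigrams from [6] words:
  Trigram 1: (dark sad mouse)
  Trigram 2: (sad mouse slowly)
  Trigram 3: (mouse slowly already)
  Trigram 4: (slowly already hard)
Total word trigrams: 6 - 2 = 4

4


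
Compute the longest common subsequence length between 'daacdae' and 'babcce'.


DP table for LCS of 'daacdae' and 'babcce':
       b  a  b  c  c  e
    0  0  0  0  0  0  0
  d 0  0  0  0  0  0  0
  a 0  0  1  1  1  1  1
  a 0  0  1  1  1  1  1
  c 0  0  1  1  2  2  2
  d 0  0  1  1  2  2  2
  a 0  0  1  1  2  2  2
  e 0  0  1  1  2  2  3
LCS: 'ace'
LCS length = 3

3


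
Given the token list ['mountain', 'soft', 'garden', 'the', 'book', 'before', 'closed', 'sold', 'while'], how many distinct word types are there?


Listing all tokens and tracking unique types:
  Token 1: 'mountain' -> NEW (unique so far: 1)
  Token 2: 'soft' -> NEW (unique so far: 2)
  Token 3: 'garden' -> NEW (unique so far: 3)
  Token 4: 'the' -> NEW (unique so far: 4)
  Token 5: 'book' -> NEW (unique so far: 5)
  Token 6: 'before' -> NEW (unique so far: 6)
  Token 7: 'closed' -> NEW (unique so far: 7)
  Token 8: 'sold' -> NEW (unique so far: 8)
  Token 9: 'while' -> NEW (unique so far: 9)
Unique types: ('before', 'book', 'closed', 'garden', 'mountain', 'soft', 'sold', 'the', 'while')
Vocabulary size: 9

9


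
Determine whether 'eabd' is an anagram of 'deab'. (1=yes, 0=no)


Sort characters of 'eabd': 'abde'
Sort characters of 'deab': 'abde'
Sorted forms match -> they ARE anagrams
Result: 1

1


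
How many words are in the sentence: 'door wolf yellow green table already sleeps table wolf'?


Counting words by splitting on spaces:
  Word 1: 'door'
  Word 2: 'wolf'
  Word 3: 'yellow'
  Word 4: 'green'
  Word 5: 'table'
  Word 6: 'already'
  Word 7: 'sleeps'
  Word 8: 'table'
  Word 9: 'wolf'
Total words: 9

9


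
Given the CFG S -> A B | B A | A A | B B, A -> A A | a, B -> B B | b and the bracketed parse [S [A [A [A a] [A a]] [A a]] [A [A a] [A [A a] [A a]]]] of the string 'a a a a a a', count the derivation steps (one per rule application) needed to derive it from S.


Every bracketed nonterminal node [X ...] in the tree is produced by exactly one rule application.
Reading the tree off as a leftmost derivation:
  Step 1: S  =>  A A   (applied S -> A A)
  Step 2: A A  =>  A A A   (applied A -> A A)
  Step 3: A A A  =>  A A A A   (applied A -> A A)
  Step 4: A A A A  =>  a A A A   (applied A -> a)
  Step 5: a A A A  =>  a a A A   (applied A -> a)
  Step 6: a a A A  =>  a a a A   (applied A -> a)
  Step 7: a a a A  =>  a a a A A   (applied A -> A A)
  Step 8: a a a A A  =>  a a a a A   (applied A -> a)
  Step 9: a a a a A  =>  a a a a A A   (applied A -> A A)
  Step 10: a a a a A A  =>  a a a a a A   (applied A -> a)
  Step 11: a a a a a A  =>  a a a a a a   (applied A -> a)
Final yield: a a a a a a
Total rewrite steps: 11

11


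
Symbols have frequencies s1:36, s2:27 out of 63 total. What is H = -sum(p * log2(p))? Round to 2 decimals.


Computing entropy H = -sum(p_i * log2(p_i)):
  s1: p = 36/63 = 0.5714, -p*log2(p) = 0.4613
  s2: p = 27/63 = 0.4286, -p*log2(p) = 0.5239
H = sum of terms = 0.9852
Rounded to 2 decimals: 0.99

0.99


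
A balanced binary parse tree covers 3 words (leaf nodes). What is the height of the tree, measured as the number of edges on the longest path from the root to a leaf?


In a balanced binary tree with n leaves the deepest leaf is ceil(log2(n)) edges below the root.
log2(3) = 1.5850
ceil(1.5850) = 2
height (edges) = 2

2


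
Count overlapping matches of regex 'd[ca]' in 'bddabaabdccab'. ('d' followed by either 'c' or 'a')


Pattern: d[ca] means 'd' followed by either 'c' or 'a'.
Scanning 'bddabaabdccab' position-by-position:
  Pos 0: window 'bd' -> no
  Pos 1: window 'dd' -> no
  Pos 2: window 'da' -> MATCH
  Pos 3: window 'ab' -> no
  Pos 4: window 'ba' -> no
  Pos 5: window 'aa' -> no
  Pos 6: window 'ab' -> no
  Pos 7: window 'bd' -> no
  Pos 8: window 'dc' -> MATCH
  Pos 9: window 'cc' -> no
  Pos 10: window 'ca' -> no
  Pos 11: window 'ab' -> no
  Pos 12: window 'b' -> no
Total matches: 2

2


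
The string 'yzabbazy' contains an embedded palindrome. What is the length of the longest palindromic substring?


Scanning 'yzabbazy' for palindromic substrings.
Substring at positions 0-7: 'yzabbazy'.
Check: reverse('yzabbazy') = 'yzabbazy' -> palindrome confirmed.
No longer palindromic substring exists; longest length = 8

8


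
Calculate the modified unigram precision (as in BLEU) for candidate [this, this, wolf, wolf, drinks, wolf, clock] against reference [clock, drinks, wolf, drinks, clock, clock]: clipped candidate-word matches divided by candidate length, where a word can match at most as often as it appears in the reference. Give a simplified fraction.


Reference word counts: {'clock': 3, 'drinks': 2, 'wolf': 1}
Checking each candidate word (with clipping):
  'this' -> not in reference -> no match (matches: 0)
  'this' -> not in reference -> no match (matches: 0)
  'wolf' -> in reference (ref count 1, used 1/1) -> match (matches: 1)
  'wolf' -> ref count 1 already used up (1/1) -> clipped, no match (matches: 1)
  'drinks' -> in reference (ref count 2, used 1/2) -> match (matches: 2)
  'wolf' -> ref count 1 already used up (1/1) -> clipped, no match (matches: 2)
  'clock' -> in reference (ref count 3, used 1/3) -> match (matches: 3)
Clipped matches: 3, Candidate length: 7
Precision = 3/7

3/7


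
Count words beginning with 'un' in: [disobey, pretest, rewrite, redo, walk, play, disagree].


Checking each word for prefix 'un':
  'disobey' -> no (count: 0)
  'pretest' -> no (count: 0)
  'rewrite' -> no (count: 0)
  'redo' -> no (count: 0)
  'walk' -> no (count: 0)
  'play' -> no (count: 0)
  'disagree' -> no (count: 0)
Total with prefix 'un': 0

0


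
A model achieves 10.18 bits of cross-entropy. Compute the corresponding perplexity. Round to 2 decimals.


Perplexity formula: PP = 2^H
H = 10.18
PP = 2^10.18
Decompose: 2^10.18 = 2^10 * 2^0.18
2^10 = 1024, 2^0.18 ~ 1.1328839
PP ~ 1024 * 1.1328839 = 1160.0731136
Rounded to 2 decimals: 1160.07

1160.07


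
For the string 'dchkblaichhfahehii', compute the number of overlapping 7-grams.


String 'dchkblaichhfahehii' has length L = 18.
Number of overlapping n-grams = L - n + 1
Substituting: 18 - 7 + 1 = 12

12


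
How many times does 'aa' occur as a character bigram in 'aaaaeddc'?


Scanning 'aaaaeddc' for bigram 'aa':
  Position 0: 'aa' -> MATCH
  Position 1: 'aa' -> MATCH
  Position 2: 'aa' -> MATCH
  Position 3: 'ae' -> no
  Position 4: 'ed' -> no
  Position 5: 'dd' -> no
  Position 6: 'dc' -> no
Total matches: 3

3


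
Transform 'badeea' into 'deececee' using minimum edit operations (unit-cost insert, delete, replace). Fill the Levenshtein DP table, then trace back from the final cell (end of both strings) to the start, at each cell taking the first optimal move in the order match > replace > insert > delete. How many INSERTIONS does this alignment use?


Edit distance = 6. Backtracking from cell (6, 8) with preference match > replace > insert > delete,
then listing the resulting alignment 'badeea' -> 'deececee' left to right:
  Step 1: insert 'd' [insertion #1]
  Step 2: replace b->e
  Step 3: replace a->e
  Step 4: replace d->c
  Step 5: keep 'e'
  Step 6: insert 'c' [insertion #2]
  Step 7: keep 'e'
  Step 8: replace a->e
Total insertions: 2

2


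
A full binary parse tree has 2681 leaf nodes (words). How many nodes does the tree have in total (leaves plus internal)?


Leaf nodes (terminals): 2681
Internal nodes = n - 1 = 2681 - 1 = 2680
Total = leaves + internal = 2681 + 2680 = 5361

5361


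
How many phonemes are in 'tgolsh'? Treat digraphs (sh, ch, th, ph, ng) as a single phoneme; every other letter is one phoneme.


Parsing 'tgolsh' greedily, digraphs first:
  't' -> consonant phoneme (phonemes so far: 1)
  'g' -> consonant phoneme (phonemes so far: 2)
  'o' -> vowel phoneme (phonemes so far: 3)
  'l' -> consonant phoneme (phonemes so far: 4)
  'sh' -> digraph (1 consonant phoneme) (phonemes so far: 5)
Total phonemes: 5

5


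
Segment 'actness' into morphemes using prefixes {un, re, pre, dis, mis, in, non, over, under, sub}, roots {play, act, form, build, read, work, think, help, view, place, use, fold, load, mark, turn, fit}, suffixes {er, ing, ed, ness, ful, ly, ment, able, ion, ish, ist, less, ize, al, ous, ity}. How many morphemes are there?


Segmenting 'actness' against the inventory:
  'act' -> root (morpheme 1)
  'ness' -> suffix (morpheme 2)
Total morphemes: 2

2


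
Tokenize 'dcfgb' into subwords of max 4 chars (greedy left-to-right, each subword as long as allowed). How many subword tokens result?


'dcfgb' has 5 characters.
Chunking with max size 4:
  Chunk 1: 'dcfg' (positions 0-3)
  Chunk 2: 'b' (positions 4-4)
Total chunks: ceil(5 / 4) = 2

2


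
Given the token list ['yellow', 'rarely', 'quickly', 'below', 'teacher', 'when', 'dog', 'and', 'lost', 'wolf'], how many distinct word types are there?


Listing all tokens and tracking unique types:
  Token 1: 'yellow' -> NEW (unique so far: 1)
  Token 2: 'rarely' -> NEW (unique so far: 2)
  Token 3: 'quickly' -> NEW (unique so far: 3)
  Token 4: 'below' -> NEW (unique so far: 4)
  Token 5: 'teacher' -> NEW (unique so far: 5)
  Token 6: 'when' -> NEW (unique so far: 6)
  Token 7: 'dog' -> NEW (unique so far: 7)
  Token 8: 'and' -> NEW (unique so far: 8)
  Token 9: 'lost' -> NEW (unique so far: 9)
  Token 10: 'wolf' -> NEW (unique so far: 10)
Unique types: ('and', 'below', 'dog', 'lost', 'quickly', 'rarely', 'teacher', 'when', 'wolf', 'yellow')
Vocabulary size: 10

10


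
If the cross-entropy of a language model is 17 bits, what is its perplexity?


Perplexity formula: PP = 2^H
H = 17
PP = 2^17
PP = 2^17 = 131072

131072


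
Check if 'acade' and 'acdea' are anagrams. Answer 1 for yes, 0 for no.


Sort characters of 'acade': 'aacde'
Sort characters of 'acdea': 'aacde'
Sorted forms match -> they ARE anagrams
Result: 1

1


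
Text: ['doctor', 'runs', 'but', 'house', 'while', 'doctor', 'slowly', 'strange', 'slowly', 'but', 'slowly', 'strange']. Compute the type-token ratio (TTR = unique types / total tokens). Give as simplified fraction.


Tokens: 12
Unique types: ('but', 'doctor', 'house', 'runs', 'slowly', 'strange', 'while') = 7
TTR = 7/12
Already in lowest terms.

7/12


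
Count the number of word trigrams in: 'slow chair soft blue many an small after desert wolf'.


Word trigrams from [10] words:
  Trigram 1: (slow chair soft)
  Trigram 2: (chair soft blue)
  Trigram 3: (soft blue many)
  Trigram 4: (blue many an)
  Trigram 5: (many an small)
  Trigram 6: (an small after)
  Trigram 7: (small after desert)
  Trigram 8: (after desert wolf)
Total word trigrams: 10 - 2 = 8

8


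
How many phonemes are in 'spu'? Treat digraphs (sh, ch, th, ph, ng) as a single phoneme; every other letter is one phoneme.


Parsing 'spu' greedily, digraphs first:
  's' -> consonant phoneme (phonemes so far: 1)
  'p' -> consonant phoneme (phonemes so far: 2)
  'u' -> vowel phoneme (phonemes so far: 3)
Total phonemes: 3

3


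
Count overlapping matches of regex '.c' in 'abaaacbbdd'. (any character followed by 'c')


Pattern: .c means any character followed by 'c'.
Scanning 'abaaacbbdd' position-by-position:
  Pos 0: window 'ab' -> no
  Pos 1: window 'ba' -> no
  Pos 2: window 'aa' -> no
  Pos 3: window 'aa' -> no
  Pos 4: window 'ac' -> MATCH
  Pos 5: window 'cb' -> no
  Pos 6: window 'bb' -> no
  Pos 7: window 'bd' -> no
  Pos 8: window 'dd' -> no
  Pos 9: window 'd' -> no
Total matches: 1

1


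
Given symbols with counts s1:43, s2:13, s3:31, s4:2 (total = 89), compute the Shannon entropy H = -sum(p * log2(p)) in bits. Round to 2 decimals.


Computing entropy H = -sum(p_i * log2(p_i)):
  s1: p = 43/89 = 0.4831, -p*log2(p) = 0.5070
  s2: p = 13/89 = 0.1461, -p*log2(p) = 0.4054
  s3: p = 31/89 = 0.3483, -p*log2(p) = 0.5300
  s4: p = 2/89 = 0.0225, -p*log2(p) = 0.1231
H = sum of terms = 1.5655
Rounded to 2 decimals: 1.57

1.57


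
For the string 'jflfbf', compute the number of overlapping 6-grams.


String 'jflfbf' has length L = 6.
Number of overlapping n-grams = L - n + 1
Substituting: 6 - 6 + 1 = 1

1


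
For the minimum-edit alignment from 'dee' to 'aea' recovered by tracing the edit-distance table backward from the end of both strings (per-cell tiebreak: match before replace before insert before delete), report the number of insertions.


Edit distance = 2. Backtracking from cell (3, 3) with preference match > replace > insert > delete,
then listing the resulting alignment 'dee' -> 'aea' left to right:
  Step 1: replace d->a
  Step 2: keep 'e'
  Step 3: replace e->a
Total insertions: 0

0


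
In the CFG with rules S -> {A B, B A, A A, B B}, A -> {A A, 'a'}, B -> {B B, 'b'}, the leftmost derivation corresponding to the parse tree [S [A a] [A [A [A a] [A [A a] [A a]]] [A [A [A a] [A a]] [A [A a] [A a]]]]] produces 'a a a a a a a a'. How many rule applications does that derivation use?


Every bracketed nonterminal node [X ...] in the tree is produced by exactly one rule application.
Reading the tree off as a leftmost derivation:
  Step 1: S  =>  A A   (applied S -> A A)
  Step 2: A A  =>  a A   (applied A -> a)
  Step 3: a A  =>  a A A   (applied A -> A A)
  Step 4: a A A  =>  a A A A   (applied A -> A A)
  Step 5: a A A A  =>  a a A A   (applied A -> a)
  Step 6: a a A A  =>  a a A A A   (applied A -> A A)
  Step 7: a a A A A  =>  a a a A A   (applied A -> a)
  Step 8: a a a A A  =>  a a a a A   (applied A -> a)
  Step 9: a a a a A  =>  a a a a A A   (applied A -> A A)
  Step 10: a a a a A A  =>  a a a a A A A   (applied A -> A A)
  Step 11: a a a a A A A  =>  a a a a a A A   (applied A -> a)
  Step 12: a a a a a A A  =>  a a a a a a A   (applied A -> a)
  Step 13: a a a a a a A  =>  a a a a a a A A   (applied A -> A A)
  Step 14: a a a a a a A A  =>  a a a a a a a A   (applied A -> a)
  Step 15: a a a a a a a A  =>  a a a a a a a a   (applied A -> a)
Final yield: a a a a a a a a
Total rewrite steps: 15

15


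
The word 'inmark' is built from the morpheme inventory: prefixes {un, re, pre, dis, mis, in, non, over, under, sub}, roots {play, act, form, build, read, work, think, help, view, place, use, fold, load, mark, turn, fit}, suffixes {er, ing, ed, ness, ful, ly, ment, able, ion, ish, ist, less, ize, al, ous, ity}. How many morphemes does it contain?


Segmenting 'inmark' against the inventory:
  'in' -> prefix (morpheme 1)
  'mark' -> root (morpheme 2)
Total morphemes: 2

2


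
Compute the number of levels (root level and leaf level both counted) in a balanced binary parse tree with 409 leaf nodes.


In a balanced binary tree with n leaves the deepest leaf is ceil(log2(n)) edges below the root,
so counting node levels inclusive of root and leaves gives ceil(log2(n)) + 1 levels.
log2(409) = 8.6760
ceil(8.6760) = 9
levels = 9 + 1 = 10

10


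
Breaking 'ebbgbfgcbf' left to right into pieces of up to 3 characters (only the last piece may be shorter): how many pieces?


'ebbgbfgcbf' has 10 characters.
Chunking with max size 3:
  Chunk 1: 'ebb' (positions 0-2)
  Chunk 2: 'gbf' (positions 3-5)
  Chunk 3: 'gcb' (positions 6-8)
  Chunk 4: 'f' (positions 9-9)
Total chunks: ceil(10 / 3) = 4

4


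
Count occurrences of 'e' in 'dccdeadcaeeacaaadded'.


Scanning 'dccdeadcaeeacaaadded' for 'e':
  Position 4: 'e' -> MATCH (count: 1)
  Position 9: 'e' -> MATCH (count: 2)
  Position 10: 'e' -> MATCH (count: 3)
  Position 18: 'e' -> MATCH (count: 4)
Total occurrences of 'e': 4

4


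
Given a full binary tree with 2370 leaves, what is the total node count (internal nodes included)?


Leaf nodes (terminals): 2370
Internal nodes = n - 1 = 2370 - 1 = 2369
Total = leaves + internal = 2370 + 2369 = 4739

4739


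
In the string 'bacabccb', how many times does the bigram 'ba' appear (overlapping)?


Scanning 'bacabccb' for bigram 'ba':
  Position 0: 'ba' -> MATCH
  Position 1: 'ac' -> no
  Position 2: 'ca' -> no
  Position 3: 'ab' -> no
  Position 4: 'bc' -> no
  Position 5: 'cc' -> no
  Position 6: 'cb' -> no
Total matches: 1

1


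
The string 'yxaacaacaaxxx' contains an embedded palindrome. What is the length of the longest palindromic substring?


Scanning 'yxaacaacaaxxx' for palindromic substrings.
Substring at positions 1-10: 'xaacaacaax'.
Check: reverse('xaacaacaax') = 'xaacaacaax' -> palindrome confirmed.
Neighbouring characters ('y' / 'x') break symmetry, so it cannot extend further.
No longer palindromic substring exists; longest length = 10

10


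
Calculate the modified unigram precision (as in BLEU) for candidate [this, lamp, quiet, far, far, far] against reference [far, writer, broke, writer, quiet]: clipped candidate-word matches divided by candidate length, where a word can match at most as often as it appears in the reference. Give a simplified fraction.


Reference word counts: {'broke': 1, 'far': 1, 'quiet': 1, 'writer': 2}
Checking each candidate word (with clipping):
  'this' -> not in reference -> no match (matches: 0)
  'lamp' -> not in reference -> no match (matches: 0)
  'quiet' -> in reference (ref count 1, used 1/1) -> match (matches: 1)
  'far' -> in reference (ref count 1, used 1/1) -> match (matches: 2)
  'far' -> ref count 1 already used up (1/1) -> clipped, no match (matches: 2)
  'far' -> ref count 1 already used up (1/1) -> clipped, no match (matches: 2)
Clipped matches: 2, Candidate length: 6
Precision = 2/6 = 1/3

1/3


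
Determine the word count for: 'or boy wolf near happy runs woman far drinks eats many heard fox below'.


Counting words by splitting on spaces:
  Word 1: 'or'
  Word 2: 'boy'
  Word 3: 'wolf'
  Word 4: 'near'
  Word 5: 'happy'
  Word 6: 'runs'
  Word 7: 'woman'
  Word 8: 'far'
  Word 9: 'drinks'
  Word 10: 'eats'
  Word 11: 'many'
  Word 12: 'heard'
  Word 13: 'fox'
  Word 14: 'below'
Total words: 14

14


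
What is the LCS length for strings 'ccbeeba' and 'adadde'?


DP table for LCS of 'ccbeeba' and 'adadde':
       a  d  a  d  d  e
    0  0  0  0  0  0  0
  c 0  0  0  0  0  0  0
  c 0  0  0  0  0  0  0
  b 0  0  0  0  0  0  0
  e 0  0  0  0  0  0  1
  e 0  0  0  0  0  0  1
  b 0  0  0  0  0  0  1
  a 0  1  1  1  1  1  1
LCS: 'e'
LCS length = 1

1


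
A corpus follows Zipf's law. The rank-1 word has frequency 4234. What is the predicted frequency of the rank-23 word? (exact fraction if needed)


Zipf's law: freq(rank) = f1 / rank
f1 = 4234, rank = 23
freq = 4234 / 23
GCD(4234, 23) = 1
Simplified: 4234/23

4234/23


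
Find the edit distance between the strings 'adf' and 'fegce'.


Building DP table for s1='adf' (len 3) and s2='fegce' (len 5):
       f  e  g  c  e
    0  1  2  3  4  5
  a 1  1  2  3  4  5
  d 2  2  2  3  4  5
  f 3  2  3  3  4  5
Edit distance = dp[3][5] = 5

5


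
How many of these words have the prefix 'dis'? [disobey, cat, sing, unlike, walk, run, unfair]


Checking each word for prefix 'dis':
  'disobey' -> YES, starts with 'dis' (count: 1)
  'cat' -> no (count: 1)
  'sing' -> no (count: 1)
  'unlike' -> no (count: 1)
  'walk' -> no (count: 1)
  'run' -> no (count: 1)
  'unfair' -> no (count: 1)
Total with prefix 'dis': 1

1


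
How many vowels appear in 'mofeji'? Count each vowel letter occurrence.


Scanning each character of 'mofeji':
  Position 1: 'm' -> consonant (running count: 0)
  Position 2: 'o' -> vowel (running count: 1)
  Position 3: 'f' -> consonant (running count: 1)
  Position 4: 'e' -> vowel (running count: 2)
  Position 5: 'j' -> consonant (running count: 2)
  Position 6: 'i' -> vowel (running count: 3)
Total vowels: 3

3


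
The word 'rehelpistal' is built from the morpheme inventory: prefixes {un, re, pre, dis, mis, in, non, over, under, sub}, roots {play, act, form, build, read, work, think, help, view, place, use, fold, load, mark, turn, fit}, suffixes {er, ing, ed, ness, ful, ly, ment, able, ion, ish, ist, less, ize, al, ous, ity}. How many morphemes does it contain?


Segmenting 'rehelpistal' against the inventory:
  're' -> prefix (morpheme 1)
  'help' -> root (morpheme 2)
  'ist' -> suffix (morpheme 3)
  'al' -> suffix (morpheme 4)
Total morphemes: 4

4


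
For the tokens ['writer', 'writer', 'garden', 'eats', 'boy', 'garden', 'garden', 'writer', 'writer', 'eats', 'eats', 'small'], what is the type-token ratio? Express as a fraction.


Tokens: 12
Unique types: ('boy', 'eats', 'garden', 'small', 'writer') = 5
TTR = 5/12
Already in lowest terms.

5/12


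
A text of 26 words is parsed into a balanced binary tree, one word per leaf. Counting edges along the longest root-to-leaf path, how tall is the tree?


In a balanced binary tree with n leaves the deepest leaf is ceil(log2(n)) edges below the root.
log2(26) = 4.7004
ceil(4.7004) = 5
height (edges) = 5

5


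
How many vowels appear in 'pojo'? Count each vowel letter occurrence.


Scanning each character of 'pojo':
  Position 1: 'p' -> consonant (running count: 0)
  Position 2: 'o' -> vowel (running count: 1)
  Position 3: 'j' -> consonant (running count: 1)
  Position 4: 'o' -> vowel (running count: 2)
Total vowels: 2

2


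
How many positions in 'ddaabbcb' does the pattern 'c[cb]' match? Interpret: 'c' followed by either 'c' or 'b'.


Pattern: c[cb] means 'c' followed by either 'c' or 'b'.
Scanning 'ddaabbcb' position-by-position:
  Pos 0: window 'dd' -> no
  Pos 1: window 'da' -> no
  Pos 2: window 'aa' -> no
  Pos 3: window 'ab' -> no
  Pos 4: window 'bb' -> no
  Pos 5: window 'bc' -> no
  Pos 6: window 'cb' -> MATCH
  Pos 7: window 'b' -> no
Total matches: 1

1


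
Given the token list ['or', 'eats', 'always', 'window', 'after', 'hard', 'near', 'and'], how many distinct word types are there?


Listing all tokens and tracking unique types:
  Token 1: 'or' -> NEW (unique so far: 1)
  Token 2: 'eats' -> NEW (unique so far: 2)
  Token 3: 'always' -> NEW (unique so far: 3)
  Token 4: 'window' -> NEW (unique so far: 4)
  Token 5: 'after' -> NEW (unique so far: 5)
  Token 6: 'hard' -> NEW (unique so far: 6)
  Token 7: 'near' -> NEW (unique so far: 7)
  Token 8: 'and' -> NEW (unique so far: 8)
Unique types: ('after', 'always', 'and', 'eats', 'hard', 'near', 'or', 'window')
Vocabulary size: 8

8


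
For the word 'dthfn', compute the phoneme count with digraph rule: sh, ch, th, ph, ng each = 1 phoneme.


Parsing 'dthfn' greedily, digraphs first:
  'd' -> consonant phoneme (phonemes so far: 1)
  'th' -> digraph (1 consonant phoneme) (phonemes so far: 2)
  'f' -> consonant phoneme (phonemes so far: 3)
  'n' -> consonant phoneme (phonemes so far: 4)
Total phonemes: 4

4


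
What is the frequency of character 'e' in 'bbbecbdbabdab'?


Scanning 'bbbecbdbabdab' for 'e':
  Position 3: 'e' -> MATCH (count: 1)
Total occurrences of 'e': 1

1


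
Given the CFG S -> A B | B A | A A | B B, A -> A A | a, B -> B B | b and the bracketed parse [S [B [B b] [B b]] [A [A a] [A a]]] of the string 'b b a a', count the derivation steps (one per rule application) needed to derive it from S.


Every bracketed nonterminal node [X ...] in the tree is produced by exactly one rule application.
Reading the tree off as a leftmost derivation:
  Step 1: S  =>  B A   (applied S -> B A)
  Step 2: B A  =>  B B A   (applied B -> B B)
  Step 3: B B A  =>  b B A   (applied B -> b)
  Step 4: b B A  =>  b b A   (applied B -> b)
  Step 5: b b A  =>  b b A A   (applied A -> A A)
  Step 6: b b A A  =>  b b a A   (applied A -> a)
  Step 7: b b a A  =>  b b a a   (applied A -> a)
Final yield: b b a a
Total rewrite steps: 7

7


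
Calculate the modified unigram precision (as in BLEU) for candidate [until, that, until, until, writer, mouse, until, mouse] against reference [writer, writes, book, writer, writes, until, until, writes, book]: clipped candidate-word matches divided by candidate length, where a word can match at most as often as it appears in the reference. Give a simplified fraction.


Reference word counts: {'book': 2, 'until': 2, 'writer': 2, 'writes': 3}
Checking each candidate word (with clipping):
  'until' -> in reference (ref count 2, used 1/2) -> match (matches: 1)
  'that' -> not in reference -> no match (matches: 1)
  'until' -> in reference (ref count 2, used 2/2) -> match (matches: 2)
  'until' -> ref count 2 already used up (2/2) -> clipped, no match (matches: 2)
  'writer' -> in reference (ref count 2, used 1/2) -> match (matches: 3)
  'mouse' -> not in reference -> no match (matches: 3)
  'until' -> ref count 2 already used up (2/2) -> clipped, no match (matches: 3)
  'mouse' -> not in reference -> no match (matches: 3)
Clipped matches: 3, Candidate length: 8
Precision = 3/8

3/8


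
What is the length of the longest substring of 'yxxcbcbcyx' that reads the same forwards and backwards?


Scanning 'yxxcbcbcyx' for palindromic substrings.
Substring at positions 3-7: 'cbcbc'.
Check: reverse('cbcbc') = 'cbcbc' -> palindrome confirmed.
Neighbouring characters ('x' / 'y') break symmetry, so it cannot extend further.
No longer palindromic substring exists; longest length = 5

5


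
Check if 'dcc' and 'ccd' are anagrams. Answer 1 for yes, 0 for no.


Sort characters of 'dcc': 'ccd'
Sort characters of 'ccd': 'ccd'
Sorted forms match -> they ARE anagrams
Result: 1

1


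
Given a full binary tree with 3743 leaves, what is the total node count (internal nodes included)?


Leaf nodes (terminals): 3743
Internal nodes = n - 1 = 3743 - 1 = 3742
Total = leaves + internal = 3743 + 3742 = 7485

7485


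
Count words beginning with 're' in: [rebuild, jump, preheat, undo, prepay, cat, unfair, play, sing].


Checking each word for prefix 're':
  'rebuild' -> YES, starts with 're' (count: 1)
  'jump' -> no (count: 1)
  'preheat' -> no (count: 1)
  'undo' -> no (count: 1)
  'prepay' -> no (count: 1)
  'cat' -> no (count: 1)
  'unfair' -> no (count: 1)
  'play' -> no (count: 1)
  'sing' -> no (count: 1)
Total with prefix 're': 1

1


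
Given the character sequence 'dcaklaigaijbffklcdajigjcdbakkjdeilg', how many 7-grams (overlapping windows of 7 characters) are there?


String 'dcaklaigaijbffklcdajigjcdbakkjdeilg' has length L = 35.
Number of overlapping n-grams = L - n + 1
Substituting: 35 - 7 + 1 = 29

29


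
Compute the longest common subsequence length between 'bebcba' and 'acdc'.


DP table for LCS of 'bebcba' and 'acdc':
       a  c  d  c
    0  0  0  0  0
  b 0  0  0  0  0
  e 0  0  0  0  0
  b 0  0  0  0  0
  c 0  0  1  1  1
  b 0  0  1  1  1
  a 0  1  1  1  1
LCS: 'c'
LCS length = 1

1


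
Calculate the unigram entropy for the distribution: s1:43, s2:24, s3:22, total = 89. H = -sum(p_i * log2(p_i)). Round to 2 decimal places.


Computing entropy H = -sum(p_i * log2(p_i)):
  s1: p = 43/89 = 0.4831, -p*log2(p) = 0.5070
  s2: p = 24/89 = 0.2697, -p*log2(p) = 0.5099
  s3: p = 22/89 = 0.2472, -p*log2(p) = 0.4984
H = sum of terms = 1.5153
Rounded to 2 decimals: 1.52

1.52


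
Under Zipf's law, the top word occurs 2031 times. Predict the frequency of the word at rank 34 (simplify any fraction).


Zipf's law: freq(rank) = f1 / rank
f1 = 2031, rank = 34
freq = 2031 / 34
GCD(2031, 34) = 1
Simplified: 2031/34

2031/34


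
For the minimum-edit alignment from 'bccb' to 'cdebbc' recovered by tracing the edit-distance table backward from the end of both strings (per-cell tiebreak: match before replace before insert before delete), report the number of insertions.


Edit distance = 5. Backtracking from cell (4, 6) with preference match > replace > insert > delete,
then listing the resulting alignment 'bccb' -> 'cdebbc' left to right:
  Step 1: insert 'c' [insertion #1]
  Step 2: replace b->d
  Step 3: replace c->e
  Step 4: replace c->b
  Step 5: keep 'b'
  Step 6: insert 'c' [insertion #2]
Total insertions: 2

2


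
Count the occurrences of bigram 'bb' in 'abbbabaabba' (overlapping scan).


Scanning 'abbbabaabba' for bigram 'bb':
  Position 0: 'ab' -> no
  Position 1: 'bb' -> MATCH
  Position 2: 'bb' -> MATCH
  Position 3: 'ba' -> no
  Position 4: 'ab' -> no
  Position 5: 'ba' -> no
  Position 6: 'aa' -> no
  Position 7: 'ab' -> no
  Position 8: 'bb' -> MATCH
  Position 9: 'ba' -> no
Total matches: 3

3


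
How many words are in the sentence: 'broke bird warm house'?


Counting words by splitting on spaces:
  Word 1: 'broke'
  Word 2: 'bird'
  Word 3: 'warm'
  Word 4: 'house'
Total words: 4

4


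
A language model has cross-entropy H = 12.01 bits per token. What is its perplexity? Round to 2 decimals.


Perplexity formula: PP = 2^H
H = 12.01
PP = 2^12.01
Decompose: 2^12.01 = 2^12 * 2^0.01
2^12 = 4096, 2^0.01 ~ 1.0069556
PP ~ 4096 * 1.0069556 = 4124.4901376
Rounded to 2 decimals: 4124.49

4124.49


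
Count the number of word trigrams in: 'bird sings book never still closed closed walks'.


Word trigrams from [8] words:
  Trigram 1: (bird sings book)
  Trigram 2: (sings book never)
  Trigram 3: (book never still)
  Trigram 4: (never still closed)
  Trigram 5: (still closed closed)
  Trigram 6: (closed closed walks)
Total word trigrams: 8 - 2 = 6

6


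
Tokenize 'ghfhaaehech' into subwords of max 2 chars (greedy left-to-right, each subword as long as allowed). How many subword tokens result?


'ghfhaaehech' has 11 characters.
Chunking with max size 2:
  Chunk 1: 'gh' (positions 0-1)
  Chunk 2: 'fh' (positions 2-3)
  Chunk 3: 'aa' (positions 4-5)
  Chunk 4: 'eh' (positions 6-7)
  Chunk 5: 'ec' (positions 8-9)
  Chunk 6: 'h' (positions 10-10)
Total chunks: ceil(11 / 2) = 6

6


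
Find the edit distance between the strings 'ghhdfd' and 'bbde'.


Building DP table for s1='ghhdfd' (len 6) and s2='bbde' (len 4):
       b  b  d  e
    0  1  2  3  4
  g 1  1  2  3  4
  h 2  2  2  3  4
  h 3  3  3  3  4
  d 4  4  4  3  4
  f 5  5  5  4  4
  d 6  6  6  5  5
Edit distance = dp[6][4] = 5

5


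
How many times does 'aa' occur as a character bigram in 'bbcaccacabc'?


Scanning 'bbcaccacabc' for bigram 'aa':
  Position 0: 'bb' -> no
  Position 1: 'bc' -> no
  Position 2: 'ca' -> no
  Position 3: 'ac' -> no
  Position 4: 'cc' -> no
  Position 5: 'ca' -> no
  Position 6: 'ac' -> no
  Position 7: 'ca' -> no
  Position 8: 'ab' -> no
  Position 9: 'bc' -> no
Total matches: 0

0


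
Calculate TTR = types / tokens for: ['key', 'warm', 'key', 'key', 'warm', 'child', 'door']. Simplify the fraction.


Tokens: 7
Unique types: ('child', 'door', 'key', 'warm') = 4
TTR = 4/7
Already in lowest terms.

4/7


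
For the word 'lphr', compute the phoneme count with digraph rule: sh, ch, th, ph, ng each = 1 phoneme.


Parsing 'lphr' greedily, digraphs first:
  'l' -> consonant phoneme (phonemes so far: 1)
  'ph' -> digraph (1 consonant phoneme) (phonemes so far: 2)
  'r' -> consonant phoneme (phonemes so far: 3)
Total phonemes: 3

3


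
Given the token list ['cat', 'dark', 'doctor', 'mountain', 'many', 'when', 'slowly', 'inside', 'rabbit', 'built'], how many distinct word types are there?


Listing all tokens and tracking unique types:
  Token 1: 'cat' -> NEW (unique so far: 1)
  Token 2: 'dark' -> NEW (unique so far: 2)
  Token 3: 'doctor' -> NEW (unique so far: 3)
  Token 4: 'mountain' -> NEW (unique so far: 4)
  Token 5: 'many' -> NEW (unique so far: 5)
  Token 6: 'when' -> NEW (unique so far: 6)
  Token 7: 'slowly' -> NEW (unique so far: 7)
  Token 8: 'inside' -> NEW (unique so far: 8)
  Token 9: 'rabbit' -> NEW (unique so far: 9)
  Token 10: 'built' -> NEW (unique so far: 10)
Unique types: ('built', 'cat', 'dark', 'doctor', 'inside', 'many', 'mountain', 'rabbit', 'slowly', 'when')
Vocabulary size: 10

10


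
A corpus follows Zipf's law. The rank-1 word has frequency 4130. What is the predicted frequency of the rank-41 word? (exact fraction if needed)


Zipf's law: freq(rank) = f1 / rank
f1 = 4130, rank = 41
freq = 4130 / 41
GCD(4130, 41) = 1
Simplified: 4130/41

4130/41


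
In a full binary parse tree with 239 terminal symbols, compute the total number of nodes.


Leaf nodes (terminals): 239
Internal nodes = n - 1 = 239 - 1 = 238
Total = leaves + internal = 239 + 238 = 477

477


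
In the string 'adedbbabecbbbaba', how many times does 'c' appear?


Scanning 'adedbbabecbbbaba' for 'c':
  Position 9: 'c' -> MATCH (count: 1)
Total occurrences of 'c': 1

1


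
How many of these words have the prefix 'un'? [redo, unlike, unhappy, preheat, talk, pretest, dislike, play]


Checking each word for prefix 'un':
  'redo' -> no (count: 0)
  'unlike' -> YES, starts with 'un' (count: 1)
  'unhappy' -> YES, starts with 'un' (count: 2)
  'preheat' -> no (count: 2)
  'talk' -> no (count: 2)
  'pretest' -> no (count: 2)
  'dislike' -> no (count: 2)
  'play' -> no (count: 2)
Total with prefix 'un': 2

2


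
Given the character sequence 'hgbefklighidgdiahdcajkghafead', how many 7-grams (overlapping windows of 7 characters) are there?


String 'hgbefklighidgdiahdcajkghafead' has length L = 29.
Number of overlapping n-grams = L - n + 1
Substituting: 29 - 7 + 1 = 23

23


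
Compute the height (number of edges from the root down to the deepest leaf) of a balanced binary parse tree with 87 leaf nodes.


In a balanced binary tree with n leaves the deepest leaf is ceil(log2(n)) edges below the root.
log2(87) = 6.4429
ceil(6.4429) = 7
height (edges) = 7

7


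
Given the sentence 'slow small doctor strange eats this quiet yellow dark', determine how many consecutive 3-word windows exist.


Word trigrams from [9] words:
  Trigram 1: (slow small doctor)
  Trigram 2: (small doctor strange)
  Trigram 3: (doctor strange eats)
  Trigram 4: (strange eats this)
  Trigram 5: (eats this quiet)
  Trigram 6: (this quiet yellow)
  Trigram 7: (quiet yellow dark)
Total word trigrams: 9 - 2 = 7

7


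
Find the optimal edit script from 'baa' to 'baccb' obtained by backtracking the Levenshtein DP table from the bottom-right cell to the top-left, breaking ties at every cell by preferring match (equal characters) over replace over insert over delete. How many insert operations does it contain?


Edit distance = 3. Backtracking from cell (3, 5) with preference match > replace > insert > delete,
then listing the resulting alignment 'baa' -> 'baccb' left to right:
  Step 1: keep 'b'
  Step 2: keep 'a'
  Step 3: insert 'c' [insertion #1]
  Step 4: insert 'c' [insertion #2]
  Step 5: replace a->b
Total insertions: 2

2


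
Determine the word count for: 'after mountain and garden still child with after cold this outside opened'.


Counting words by splitting on spaces:
  Word 1: 'after'
  Word 2: 'mountain'
  Word 3: 'and'
  Word 4: 'garden'
  Word 5: 'still'
  Word 6: 'child'
  Word 7: 'with'
  Word 8: 'after'
  Word 9: 'cold'
  Word 10: 'this'
  Word 11: 'outside'
  Word 12: 'opened'
Total words: 12

12


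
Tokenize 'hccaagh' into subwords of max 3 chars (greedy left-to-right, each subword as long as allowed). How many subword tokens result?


'hccaagh' has 7 characters.
Chunking with max size 3:
  Chunk 1: 'hcc' (positions 0-2)
  Chunk 2: 'aag' (positions 3-5)
  Chunk 3: 'h' (positions 6-6)
Total chunks: ceil(7 / 3) = 3

3


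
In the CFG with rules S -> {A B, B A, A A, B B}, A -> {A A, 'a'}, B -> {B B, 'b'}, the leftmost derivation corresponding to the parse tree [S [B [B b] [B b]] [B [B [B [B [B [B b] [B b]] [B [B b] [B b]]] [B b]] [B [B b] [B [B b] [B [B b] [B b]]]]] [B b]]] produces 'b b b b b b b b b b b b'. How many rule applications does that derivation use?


Every bracketed nonterminal node [X ...] in the tree is produced by exactly one rule application.
Reading the tree off as a leftmost derivation:
  Step 1: S  =>  B B   (applied S -> B B)
  Step 2: B B  =>  B B B   (applied B -> B B)
  Step 3: B B B  =>  b B B   (applied B -> b)
  Step 4: b B B  =>  b b B   (applied B -> b)
  Step 5: b b B  =>  b b B B   (applied B -> B B)
  Step 6: b b B B  =>  b b B B B   (applied B -> B B)
  Step 7: b b B B B  =>  b b B B B B   (applied B -> B B)
  Step 8: b b B B B B  =>  b b B B B B B   (applied B -> B B)
  Step 9: b b B B B B B  =>  b b B B B B B B   (applied B -> B B)
  Step 10: b b B B B B B B  =>  b b b B B B B B   (applied B -> b)
  Step 11: b b b B B B B B  =>  b b b b B B B B   (applied B -> b)
  Step 12: b b b b B B B B  =>  b b b b B B B B B   (applied B -> B B)
  Step 13: b b b b B B B B B  =>  b b b b b B B B B   (applied B -> b)
  Step 14: b b b b b B B B B  =>  b b b b b b B B B   (applied B -> b)
  Step 15: b b b b b b B B B  =>  b b b b b b b B B   (applied B -> b)
  Step 16: b b b b b b b B B  =>  b b b b b b b B B B   (applied B -> B B)
  Step 17: b b b b b b b B B B  =>  b b b b b b b b B B   (applied B -> b)
  Step 18: b b b b b b b b B B  =>  b b b b b b b b B B B   (applied B -> B B)
  Step 19: b b b b b b b b B B B  =>  b b b b b b b b b B B   (applied B -> b)
  Step 20: b b b b b b b b b B B  =>  b b b b b b b b b B B B   (applied B -> B B)
  Step 21: b b b b b b b b b B B B  =>  b b b b b b b b b b B B   (applied B -> b)
  Step 22: b b b b b b b b b b B B  =>  b b b b b b b b b b b B   (applied B -> b)
  Step 23: b b b b b b b b b b b B  =>  b b b b b b b b b b b b   (applied B -> b)
Final yield: b b b b b b b b b b b b
Total rewrite steps: 23

23


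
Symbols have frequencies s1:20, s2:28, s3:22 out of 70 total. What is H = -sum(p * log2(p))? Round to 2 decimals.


Computing entropy H = -sum(p_i * log2(p_i)):
  s1: p = 20/70 = 0.2857, -p*log2(p) = 0.5164
  s2: p = 28/70 = 0.4000, -p*log2(p) = 0.5288
  s3: p = 22/70 = 0.3143, -p*log2(p) = 0.5248
H = sum of terms = 1.5700
Rounded to 2 decimals: 1.57

1.57


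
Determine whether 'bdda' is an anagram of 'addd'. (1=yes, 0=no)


Sort characters of 'bdda': 'abdd'
Sort characters of 'addd': 'addd'
Sorted forms differ -> they are NOT anagrams
Result: 0

0


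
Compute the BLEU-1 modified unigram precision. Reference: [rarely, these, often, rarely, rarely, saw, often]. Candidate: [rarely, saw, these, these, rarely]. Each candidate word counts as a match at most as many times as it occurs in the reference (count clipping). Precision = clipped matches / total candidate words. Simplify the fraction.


Reference word counts: {'often': 2, 'rarely': 3, 'saw': 1, 'these': 1}
Checking each candidate word (with clipping):
  'rarely' -> in reference (ref count 3, used 1/3) -> match (matches: 1)
  'saw' -> in reference (ref count 1, used 1/1) -> match (matches: 2)
  'these' -> in reference (ref count 1, used 1/1) -> match (matches: 3)
  'these' -> ref count 1 already used up (1/1) -> clipped, no match (matches: 3)
  'rarely' -> in reference (ref count 3, used 2/3) -> match (matches: 4)
Clipped matches: 4, Candidate length: 5
Precision = 4/5

4/5
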